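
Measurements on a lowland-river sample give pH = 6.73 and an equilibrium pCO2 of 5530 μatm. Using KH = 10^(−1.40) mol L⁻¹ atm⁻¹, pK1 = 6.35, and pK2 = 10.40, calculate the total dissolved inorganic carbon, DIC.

DIC = 0.748 mmol/L

[CO2*] = KH · pCO2 = 10^(−1.40) × 5530×10^-6 = 2.202×10^-4 mol/L
α₀ = 1/(1 + K1/[H⁺] + K1K2/[H⁺]²) = 1/(1 + 10^+0.38 + 10^-3.29) = 0.2942
DIC = [CO2*]/α₀ = 2.202×10^-4 / 0.2942 = 0.748 mmol/L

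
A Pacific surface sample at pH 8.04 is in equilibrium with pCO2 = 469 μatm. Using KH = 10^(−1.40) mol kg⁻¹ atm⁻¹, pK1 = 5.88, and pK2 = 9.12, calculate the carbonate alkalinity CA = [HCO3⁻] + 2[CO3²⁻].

[CO2*] = KH · pCO2 = 10^(−1.40) × 469×10^-6 = 1.867×10^-5 mol/kg
α₀ = 1/(1 + K1/[H⁺] + K1K2/[H⁺]²) = 1/(1 + 10^+2.16 + 10^+1.08) = 0.006347
DIC = [CO2*]/α₀ = 1.867×10^-5 / 0.006347 = 2.942 mmol/kg
CA = (α₁ + 2α₂)·DIC = (0.9174 + 2×0.07630) × 2.942 = 3.15 mmol/kg

CA = 3.15 mmol/kg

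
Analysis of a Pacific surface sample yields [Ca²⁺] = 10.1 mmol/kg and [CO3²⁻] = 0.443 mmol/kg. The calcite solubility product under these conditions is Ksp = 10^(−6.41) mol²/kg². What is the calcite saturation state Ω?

Ksp = 10^(−6.41) = 3.890×10^-7
Ω = [Ca²⁺][CO3²⁻]/Ksp = (10.1×10^-3)(0.443×10^-3) / 3.890×10^-7 = 11.5

Ω = 11.5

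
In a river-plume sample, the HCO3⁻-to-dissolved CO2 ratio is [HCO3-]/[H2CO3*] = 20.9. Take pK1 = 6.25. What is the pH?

From K1 = [H⁺][HCO3-]/[H2CO3*]:  pH = pK1 + log₁₀([HCO3-]/[H2CO3*])
log₁₀(20.9) = +1.320
pH = 6.25 + (+1.320) = 7.57

pH = 7.57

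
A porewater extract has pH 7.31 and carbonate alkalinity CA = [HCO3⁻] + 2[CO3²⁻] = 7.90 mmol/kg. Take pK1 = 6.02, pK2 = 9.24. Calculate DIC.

CA = [HCO3⁻] + 2[CO3²⁻] = (α₁ + 2α₂)·DIC
At pH 7.31: [H⁺]/K1 = 10^-1.29 = 0.051286, K2/[H⁺] = 10^-1.93 = 0.011749
α₁ = 1/(1 + 0.051286 + 0.011749) = 1/1.0630 = 0.9407; α₂ = α₁·K2/[H⁺] = 0.01105
α₁ + 2α₂ = 0.9628
DIC = CA / (α₁ + 2α₂) = 7.90 / 0.9628 = 8.21 mmol/kg

DIC = 8.21 mmol/kg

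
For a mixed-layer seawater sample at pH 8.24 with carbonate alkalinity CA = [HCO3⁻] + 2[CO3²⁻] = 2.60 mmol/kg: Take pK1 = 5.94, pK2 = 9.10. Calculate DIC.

CA = [HCO3⁻] + 2[CO3²⁻] = (α₁ + 2α₂)·DIC
At pH 8.24: [H⁺]/K1 = 10^-2.30 = 0.0050119, K2/[H⁺] = 10^-0.86 = 0.13804
α₁ = 1/(1 + 0.0050119 + 0.13804) = 1/1.1431 = 0.8749; α₂ = α₁·K2/[H⁺] = 0.1208
α₁ + 2α₂ = 1.1164
DIC = CA / (α₁ + 2α₂) = 2.60 / 1.1164 = 2.33 mmol/kg

DIC = 2.33 mmol/kg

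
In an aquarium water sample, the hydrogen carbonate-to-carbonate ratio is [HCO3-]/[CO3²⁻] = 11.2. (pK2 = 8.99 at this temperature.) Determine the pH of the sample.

From K2 = [H⁺][CO3²⁻]/[HCO3-]:  pH = pK2 − log₁₀([HCO3-]/[CO3²⁻])
log₁₀(11.2) = +1.049
pH = 8.99 − (+1.049) = 7.94

pH = 7.94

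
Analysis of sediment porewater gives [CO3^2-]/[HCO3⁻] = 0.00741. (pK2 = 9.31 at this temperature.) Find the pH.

From K2 = [H⁺][CO3^2-]/[HCO3⁻]:  pH = pK2 + log₁₀([CO3^2-]/[HCO3⁻])
log₁₀(0.00741) = -2.130
pH = 9.31 + (-2.130) = 7.18

pH = 7.18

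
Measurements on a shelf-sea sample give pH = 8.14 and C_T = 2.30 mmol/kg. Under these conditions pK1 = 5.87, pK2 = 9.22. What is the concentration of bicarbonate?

α₁ = 1 / (1 + [H⁺]/K1 + K2/[H⁺]) = 1 / (1 + 10^-2.27 + 10^-1.08)
   = 1 / (1 + 0.0053703 + 0.083176) = 1/1.0885 = 0.9187
[HCO3⁻] = α₁ × DIC = 0.9187 × 2.30 = 2.11 mmol/kg

[HCO3⁻] = 2.11 mmol/kg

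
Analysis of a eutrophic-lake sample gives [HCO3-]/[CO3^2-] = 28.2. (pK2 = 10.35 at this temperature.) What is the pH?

From K2 = [H⁺][CO3^2-]/[HCO3-]:  pH = pK2 − log₁₀([HCO3-]/[CO3^2-])
log₁₀(28.2) = +1.450
pH = 10.35 − (+1.450) = 8.90

pH = 8.90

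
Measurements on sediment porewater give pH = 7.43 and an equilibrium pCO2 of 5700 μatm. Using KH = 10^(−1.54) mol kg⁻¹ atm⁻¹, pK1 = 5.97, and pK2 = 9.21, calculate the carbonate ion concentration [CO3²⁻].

[CO3²⁻] = 0.0787 mmol/kg

[CO2*] = KH · pCO2 = 10^(−1.54) × 5700×10^-6 = 1.644×10^-4 mol/kg
α₀ = 1/(1 + K1/[H⁺] + K1K2/[H⁺]²) = 1/(1 + 10^+1.46 + 10^-0.32) = 0.03298
DIC = [CO2*]/α₀ = 1.644×10^-4 / 0.03298 = 4.984 mmol/kg
[CO3²⁻] = α₂·DIC; α₂ = 0.01579, so [CO3²⁻] = 0.01579 × 4.984 = 0.0787 mmol/kg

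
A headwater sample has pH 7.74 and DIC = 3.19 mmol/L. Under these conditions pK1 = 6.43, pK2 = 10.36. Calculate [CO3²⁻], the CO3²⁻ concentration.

[CO3²⁻] = 7.28 μmol/L

α₂ = 1 / (1 + [H⁺]/K2 + [H⁺]²/(K1K2)) = 1 / (1 + 10^+2.62 + 10^+1.31)
   = 1 / (1 + 416.87 + 20.417) = 1/438.29 = 0.002282
[CO3²⁻] = α₂ × DIC = 0.002282 × 3.19 = 0.00728 mmol/L = 7.28 μmol/L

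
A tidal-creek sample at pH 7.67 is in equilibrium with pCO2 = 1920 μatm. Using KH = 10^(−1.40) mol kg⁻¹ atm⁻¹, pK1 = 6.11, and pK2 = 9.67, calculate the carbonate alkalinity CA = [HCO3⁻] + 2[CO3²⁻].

CA = 2.83 mmol/kg

[CO2*] = KH · pCO2 = 10^(−1.40) × 1920×10^-6 = 7.644×10^-5 mol/kg
α₀ = 1/(1 + K1/[H⁺] + K1K2/[H⁺]²) = 1/(1 + 10^+1.56 + 10^-0.44) = 0.02655
DIC = [CO2*]/α₀ = 7.644×10^-5 / 0.02655 = 2.879 mmol/kg
CA = (α₁ + 2α₂)·DIC = (0.9638 + 2×0.009638) × 2.879 = 2.83 mmol/kg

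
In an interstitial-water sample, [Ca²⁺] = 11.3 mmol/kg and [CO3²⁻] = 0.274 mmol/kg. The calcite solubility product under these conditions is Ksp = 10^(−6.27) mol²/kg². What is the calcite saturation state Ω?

Ksp = 10^(−6.27) = 5.370×10^-7
Ω = [Ca²⁺][CO3²⁻]/Ksp = (11.3×10^-3)(0.274×10^-3) / 5.370×10^-7 = 5.77

Ω = 5.77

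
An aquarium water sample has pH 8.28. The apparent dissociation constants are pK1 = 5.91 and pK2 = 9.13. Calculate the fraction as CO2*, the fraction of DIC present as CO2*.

α₀ = 0.00372

α₀ = 1 / (1 + K1/[H⁺] + K1K2/[H⁺]²) = 1 / (1 + 10^+2.37 + 10^+1.52)
   = 1 / (1 + 234.42 + 33.113) = 1/268.54 = 0.003724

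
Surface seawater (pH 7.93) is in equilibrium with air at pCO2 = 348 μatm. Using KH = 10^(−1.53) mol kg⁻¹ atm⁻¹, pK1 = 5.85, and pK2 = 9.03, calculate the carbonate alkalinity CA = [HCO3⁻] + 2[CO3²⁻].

CA = 1.43 mmol/kg

[CO2*] = KH · pCO2 = 10^(−1.53) × 348×10^-6 = 1.027×10^-5 mol/kg
α₀ = 1/(1 + K1/[H⁺] + K1K2/[H⁺]²) = 1/(1 + 10^+2.08 + 10^+0.98) = 0.007647
DIC = [CO2*]/α₀ = 1.027×10^-5 / 0.007647 = 1.343 mmol/kg
CA = (α₁ + 2α₂)·DIC = (0.9193 + 2×0.07302) × 1.343 = 1.43 mmol/kg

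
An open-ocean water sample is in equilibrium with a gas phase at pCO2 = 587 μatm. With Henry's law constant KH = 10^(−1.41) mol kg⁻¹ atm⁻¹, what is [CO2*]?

[CO2*] = 22.8 μmol/kg

KH = 10^(−1.41) = 3.890×10^-2 mol kg⁻¹ atm⁻¹
[CO2*] = KH · pCO2 = 3.890×10^-2 × 587×10^-6 atm = 2.28×10^-5 mol/kg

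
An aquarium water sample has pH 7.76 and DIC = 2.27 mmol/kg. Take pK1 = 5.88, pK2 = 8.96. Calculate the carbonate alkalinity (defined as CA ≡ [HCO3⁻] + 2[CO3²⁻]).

CA = 2.38 mmol/kg

CA = [HCO3⁻] + 2[CO3²⁻] = (α₁ + 2α₂)·DIC
At pH 7.76: [H⁺]/K1 = 10^-1.88 = 0.013183, K2/[H⁺] = 10^-1.20 = 0.063096
α₁ = 1/(1 + 0.013183 + 0.063096) = 1/1.0763 = 0.9291; α₂ = α₁·K2/[H⁺] = 0.05862
α₁ + 2α₂ = 1.0464
CA = 1.0464 × 2.27 = 2.38 mmol/kg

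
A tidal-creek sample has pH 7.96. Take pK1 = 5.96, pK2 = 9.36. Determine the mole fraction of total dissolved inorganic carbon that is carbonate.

α₂ = 1 / (1 + [H⁺]/K2 + [H⁺]²/(K1K2)) = 1 / (1 + 10^+1.40 + 10^-0.60)
   = 1 / (1 + 25.119 + 0.25119) = 1/26.370 = 0.03792

α₂ = 0.0379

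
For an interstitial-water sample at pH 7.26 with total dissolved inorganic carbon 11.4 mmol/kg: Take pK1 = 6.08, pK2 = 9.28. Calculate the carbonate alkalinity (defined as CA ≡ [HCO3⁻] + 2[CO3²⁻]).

CA = 10.8 mmol/kg

CA = [HCO3⁻] + 2[CO3²⁻] = (α₁ + 2α₂)·DIC
At pH 7.26: [H⁺]/K1 = 10^-1.18 = 0.066069, K2/[H⁺] = 10^-2.02 = 0.0095499
α₁ = 1/(1 + 0.066069 + 0.0095499) = 1/1.0756 = 0.9297; α₂ = α₁·K2/[H⁺] = 0.008879
α₁ + 2α₂ = 0.9475
CA = 0.9475 × 11.4 = 10.8 mmol/kg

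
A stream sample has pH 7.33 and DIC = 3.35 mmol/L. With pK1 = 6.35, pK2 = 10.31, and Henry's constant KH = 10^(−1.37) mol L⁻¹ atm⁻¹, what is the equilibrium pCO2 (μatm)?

pCO2 = 7440 μatm

α₀ = 1 / (1 + K1/[H⁺] + K1K2/[H⁺]²) = 1 / (1 + 10^+0.98 + 10^-2.00)
   = 1 / (1 + 9.5499 + 0.010000) = 1/10.560 = 0.09470
[CO2*] = α₀ × DIC = 0.09470 × 3.35 = 0.3172 mmol/L
pCO2 = [CO2*]/KH = 3.172×10^-4 / 4.266×10^-2 = 7440 μatm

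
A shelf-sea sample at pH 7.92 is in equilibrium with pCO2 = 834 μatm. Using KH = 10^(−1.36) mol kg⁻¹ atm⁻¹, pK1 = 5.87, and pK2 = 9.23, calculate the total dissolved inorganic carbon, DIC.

[CO2*] = KH · pCO2 = 10^(−1.36) × 834×10^-6 = 3.641×10^-5 mol/kg
α₀ = 1/(1 + K1/[H⁺] + K1K2/[H⁺]²) = 1/(1 + 10^+2.05 + 10^+0.74) = 0.008425
DIC = [CO2*]/α₀ = 3.641×10^-5 / 0.008425 = 4.32 mmol/kg

DIC = 4.32 mmol/kg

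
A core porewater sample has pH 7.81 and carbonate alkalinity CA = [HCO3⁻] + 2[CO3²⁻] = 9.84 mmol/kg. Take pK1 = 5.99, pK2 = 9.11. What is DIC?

DIC = 9.53 mmol/kg

CA = [HCO3⁻] + 2[CO3²⁻] = (α₁ + 2α₂)·DIC
At pH 7.81: [H⁺]/K1 = 10^-1.82 = 0.015136, K2/[H⁺] = 10^-1.30 = 0.050119
α₁ = 1/(1 + 0.015136 + 0.050119) = 1/1.0653 = 0.9387; α₂ = α₁·K2/[H⁺] = 0.04705
α₁ + 2α₂ = 1.0328
DIC = CA / (α₁ + 2α₂) = 9.84 / 1.0328 = 9.53 mmol/kg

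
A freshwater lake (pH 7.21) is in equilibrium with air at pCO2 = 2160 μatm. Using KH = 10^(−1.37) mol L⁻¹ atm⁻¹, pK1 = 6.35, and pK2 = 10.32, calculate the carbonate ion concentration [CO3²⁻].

[CO3²⁻] = 0.518 μmol/L

[CO2*] = KH · pCO2 = 10^(−1.37) × 2160×10^-6 = 9.214×10^-5 mol/L
α₀ = 1/(1 + K1/[H⁺] + K1K2/[H⁺]²) = 1/(1 + 10^+0.86 + 10^-2.25) = 0.1212
DIC = [CO2*]/α₀ = 9.214×10^-5 / 0.1212 = 0.7602 mmol/L
[CO3²⁻] = α₂·DIC; α₂ = 0.0006816, so [CO3²⁻] = 0.0006816 × 0.7602 = 0.000518 mmol/L = 0.518 μmol/L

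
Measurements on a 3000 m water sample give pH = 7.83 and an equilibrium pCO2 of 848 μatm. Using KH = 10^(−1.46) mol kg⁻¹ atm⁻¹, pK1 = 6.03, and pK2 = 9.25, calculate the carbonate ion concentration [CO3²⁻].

[CO2*] = KH · pCO2 = 10^(−1.46) × 848×10^-6 = 2.940×10^-5 mol/kg
α₀ = 1/(1 + K1/[H⁺] + K1K2/[H⁺]²) = 1/(1 + 10^+1.80 + 10^+0.38) = 0.01504
DIC = [CO2*]/α₀ = 2.940×10^-5 / 0.01504 = 1.955 mmol/kg
[CO3²⁻] = α₂·DIC; α₂ = 0.03608, so [CO3²⁻] = 0.03608 × 1.955 = 0.0705 mmol/kg

[CO3²⁻] = 0.0705 mmol/kg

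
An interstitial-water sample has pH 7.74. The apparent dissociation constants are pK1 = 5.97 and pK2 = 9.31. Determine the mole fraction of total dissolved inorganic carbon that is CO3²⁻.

α₂ = 0.0258

α₂ = 1 / (1 + [H⁺]/K2 + [H⁺]²/(K1K2)) = 1 / (1 + 10^+1.57 + 10^-0.20)
   = 1 / (1 + 37.154 + 0.63096) = 1/38.784 = 0.02578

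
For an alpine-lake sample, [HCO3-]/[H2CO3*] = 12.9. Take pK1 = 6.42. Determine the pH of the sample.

From K1 = [H⁺][HCO3-]/[H2CO3*]:  pH = pK1 + log₁₀([HCO3-]/[H2CO3*])
log₁₀(12.9) = +1.111
pH = 6.42 + (+1.111) = 7.53

pH = 7.53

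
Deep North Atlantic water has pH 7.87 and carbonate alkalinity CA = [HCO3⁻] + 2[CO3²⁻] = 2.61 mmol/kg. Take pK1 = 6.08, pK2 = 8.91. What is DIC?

CA = [HCO3⁻] + 2[CO3²⁻] = (α₁ + 2α₂)·DIC
At pH 7.87: [H⁺]/K1 = 10^-1.79 = 0.016218, K2/[H⁺] = 10^-1.04 = 0.091201
α₁ = 1/(1 + 0.016218 + 0.091201) = 1/1.1074 = 0.9030; α₂ = α₁·K2/[H⁺] = 0.08235
α₁ + 2α₂ = 1.0677
DIC = CA / (α₁ + 2α₂) = 2.61 / 1.0677 = 2.44 mmol/kg

DIC = 2.44 mmol/kg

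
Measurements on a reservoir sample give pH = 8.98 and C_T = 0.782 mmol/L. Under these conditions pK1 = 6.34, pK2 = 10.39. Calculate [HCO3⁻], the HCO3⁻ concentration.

[HCO3⁻] = 0.751 mmol/L

α₁ = 1 / (1 + [H⁺]/K1 + K2/[H⁺]) = 1 / (1 + 10^-2.64 + 10^-1.41)
   = 1 / (1 + 0.0022909 + 0.038905) = 1/1.0412 = 0.9604
[HCO3⁻] = α₁ × DIC = 0.9604 × 0.782 = 0.751 mmol/L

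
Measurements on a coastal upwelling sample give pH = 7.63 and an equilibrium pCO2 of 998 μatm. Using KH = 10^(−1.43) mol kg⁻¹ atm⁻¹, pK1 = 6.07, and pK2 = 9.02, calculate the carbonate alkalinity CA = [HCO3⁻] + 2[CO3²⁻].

CA = 1.46 mmol/kg

[CO2*] = KH · pCO2 = 10^(−1.43) × 998×10^-6 = 3.708×10^-5 mol/kg
α₀ = 1/(1 + K1/[H⁺] + K1K2/[H⁺]²) = 1/(1 + 10^+1.56 + 10^+0.17) = 0.02578
DIC = [CO2*]/α₀ = 3.708×10^-5 / 0.02578 = 1.438 mmol/kg
CA = (α₁ + 2α₂)·DIC = (0.9361 + 2×0.03813) × 1.438 = 1.46 mmol/kg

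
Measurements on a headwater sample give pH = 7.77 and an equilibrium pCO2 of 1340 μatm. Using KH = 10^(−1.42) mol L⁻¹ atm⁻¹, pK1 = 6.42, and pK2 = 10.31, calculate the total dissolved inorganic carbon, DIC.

[CO2*] = KH · pCO2 = 10^(−1.42) × 1340×10^-6 = 5.095×10^-5 mol/L
α₀ = 1/(1 + K1/[H⁺] + K1K2/[H⁺]²) = 1/(1 + 10^+1.35 + 10^-1.19) = 0.04264
DIC = [CO2*]/α₀ = 5.095×10^-5 / 0.04264 = 1.19 mmol/L

DIC = 1.19 mmol/L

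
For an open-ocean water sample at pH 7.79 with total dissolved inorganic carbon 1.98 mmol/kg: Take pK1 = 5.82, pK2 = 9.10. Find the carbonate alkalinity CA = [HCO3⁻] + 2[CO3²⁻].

CA = [HCO3⁻] + 2[CO3²⁻] = (α₁ + 2α₂)·DIC
At pH 7.79: [H⁺]/K1 = 10^-1.97 = 0.010715, K2/[H⁺] = 10^-1.31 = 0.048978
α₁ = 1/(1 + 0.010715 + 0.048978) = 1/1.0597 = 0.9437; α₂ = α₁·K2/[H⁺] = 0.04622
α₁ + 2α₂ = 1.0361
CA = 1.0361 × 1.98 = 2.05 mmol/kg

CA = 2.05 mmol/kg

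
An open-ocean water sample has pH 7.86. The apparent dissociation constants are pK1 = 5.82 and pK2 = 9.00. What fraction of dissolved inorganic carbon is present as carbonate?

α₂ = 1 / (1 + [H⁺]/K2 + [H⁺]²/(K1K2)) = 1 / (1 + 10^+1.14 + 10^-0.90)
   = 1 / (1 + 13.804 + 0.12589) = 1/14.930 = 0.06698

α₂ = 0.0670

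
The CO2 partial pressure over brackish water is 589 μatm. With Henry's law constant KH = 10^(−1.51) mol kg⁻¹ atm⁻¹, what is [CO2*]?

KH = 10^(−1.51) = 3.090×10^-2 mol kg⁻¹ atm⁻¹
[CO2*] = KH · pCO2 = 3.090×10^-2 × 589×10^-6 atm = 1.82×10^-5 mol/kg

[CO2*] = 18.2 μmol/kg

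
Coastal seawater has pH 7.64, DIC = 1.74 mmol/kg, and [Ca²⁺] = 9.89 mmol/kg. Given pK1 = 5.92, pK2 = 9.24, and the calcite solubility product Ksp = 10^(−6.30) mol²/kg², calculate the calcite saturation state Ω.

Ω = 0.826

α₂ = 1 / (1 + [H⁺]/K2 + [H⁺]²/(K1K2)) = 1 / (1 + 10^+1.60 + 10^-0.12)
   = 1 / (1 + 39.811 + 0.75858) = 1/41.569 = 0.02406
[CO3²⁻] = α₂ × DIC = 0.02406 × 1.74 = 0.04186 mmol/kg
Ksp = 10^(−6.30) = 5.012×10^-7
Ω = [Ca²⁺][CO3²⁻]/Ksp = (9.89×10^-3)(4.186×10^-5) / 5.012×10^-7 = 0.826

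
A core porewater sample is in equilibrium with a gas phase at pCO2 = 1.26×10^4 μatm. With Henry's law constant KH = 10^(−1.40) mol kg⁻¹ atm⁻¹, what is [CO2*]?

[CO2*] = 502 μmol/kg

KH = 10^(−1.40) = 3.981×10^-2 mol kg⁻¹ atm⁻¹
[CO2*] = KH · pCO2 = 3.981×10^-2 × 1.26×10^4×10^-6 atm = 5.02×10^-4 mol/kg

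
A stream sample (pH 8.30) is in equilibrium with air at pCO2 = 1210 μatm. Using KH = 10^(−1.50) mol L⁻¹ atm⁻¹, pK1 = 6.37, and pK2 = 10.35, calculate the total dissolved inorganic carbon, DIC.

DIC = 3.32 mmol/L

[CO2*] = KH · pCO2 = 10^(−1.50) × 1210×10^-6 = 3.826×10^-5 mol/L
α₀ = 1/(1 + K1/[H⁺] + K1K2/[H⁺]²) = 1/(1 + 10^+1.93 + 10^-0.12) = 0.01151
DIC = [CO2*]/α₀ = 3.826×10^-5 / 0.01151 = 3.32 mmol/L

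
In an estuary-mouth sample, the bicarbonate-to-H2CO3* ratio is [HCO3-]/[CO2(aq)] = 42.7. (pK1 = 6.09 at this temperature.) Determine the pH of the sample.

From K1 = [H⁺][HCO3-]/[CO2(aq)]:  pH = pK1 + log₁₀([HCO3-]/[CO2(aq)])
log₁₀(42.7) = +1.630
pH = 6.09 + (+1.630) = 7.72

pH = 7.72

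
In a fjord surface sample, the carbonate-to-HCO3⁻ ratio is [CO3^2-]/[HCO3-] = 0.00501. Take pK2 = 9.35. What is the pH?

pH = 7.05

From K2 = [H⁺][CO3^2-]/[HCO3-]:  pH = pK2 + log₁₀([CO3^2-]/[HCO3-])
log₁₀(0.00501) = -2.300
pH = 9.35 + (-2.300) = 7.05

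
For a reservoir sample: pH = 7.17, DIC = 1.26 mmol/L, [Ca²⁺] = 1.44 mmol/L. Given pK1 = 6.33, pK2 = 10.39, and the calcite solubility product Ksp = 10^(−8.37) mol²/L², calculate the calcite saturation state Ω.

α₂ = 1 / (1 + [H⁺]/K2 + [H⁺]²/(K1K2)) = 1 / (1 + 10^+3.22 + 10^+2.38)
   = 1 / (1 + 1659.6 + 239.88) = 1/1900.5 = 0.0005262
[CO3²⁻] = α₂ × DIC = 0.0005262 × 1.26 = 0.0006630 mmol/L = 0.6630 μmol/L
Ksp = 10^(−8.37) = 4.266×10^-9
Ω = [Ca²⁺][CO3²⁻]/Ksp = (1.44×10^-3)(6.630×10^-7) / 4.266×10^-9 = 0.224

Ω = 0.224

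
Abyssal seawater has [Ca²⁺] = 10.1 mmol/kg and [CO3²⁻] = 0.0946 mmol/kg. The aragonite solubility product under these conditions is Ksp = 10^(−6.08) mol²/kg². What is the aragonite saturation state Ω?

Ω = 1.15

Ksp = 10^(−6.08) = 8.318×10^-7
Ω = [Ca²⁺][CO3²⁻]/Ksp = (10.1×10^-3)(0.0946×10^-3) / 8.318×10^-7 = 1.15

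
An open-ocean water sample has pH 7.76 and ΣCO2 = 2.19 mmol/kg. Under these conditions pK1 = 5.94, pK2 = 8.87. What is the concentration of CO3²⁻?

[CO3²⁻] = 0.156 mmol/kg

α₂ = 1 / (1 + [H⁺]/K2 + [H⁺]²/(K1K2)) = 1 / (1 + 10^+1.11 + 10^-0.71)
   = 1 / (1 + 12.882 + 0.19498) = 1/14.077 = 0.07104
[CO3²⁻] = α₂ × DIC = 0.07104 × 2.19 = 0.156 mmol/kg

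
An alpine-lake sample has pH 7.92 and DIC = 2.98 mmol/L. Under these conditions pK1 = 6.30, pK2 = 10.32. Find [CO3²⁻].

[CO3²⁻] = 11.5 μmol/L

α₂ = 1 / (1 + [H⁺]/K2 + [H⁺]²/(K1K2)) = 1 / (1 + 10^+2.40 + 10^+0.78)
   = 1 / (1 + 251.19 + 6.0256) = 1/258.21 = 0.003873
[CO3²⁻] = α₂ × DIC = 0.003873 × 2.98 = 0.0115 mmol/L = 11.5 μmol/L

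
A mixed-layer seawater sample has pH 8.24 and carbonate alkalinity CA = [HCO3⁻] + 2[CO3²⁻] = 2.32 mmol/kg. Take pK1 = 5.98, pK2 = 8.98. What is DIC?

DIC = 2.02 mmol/kg

CA = [HCO3⁻] + 2[CO3²⁻] = (α₁ + 2α₂)·DIC
At pH 8.24: [H⁺]/K1 = 10^-2.26 = 0.0054954, K2/[H⁺] = 10^-0.74 = 0.18197
α₁ = 1/(1 + 0.0054954 + 0.18197) = 1/1.1875 = 0.8421; α₂ = α₁·K2/[H⁺] = 0.1532
α₁ + 2α₂ = 1.1486
DIC = CA / (α₁ + 2α₂) = 2.32 / 1.1486 = 2.02 mmol/kg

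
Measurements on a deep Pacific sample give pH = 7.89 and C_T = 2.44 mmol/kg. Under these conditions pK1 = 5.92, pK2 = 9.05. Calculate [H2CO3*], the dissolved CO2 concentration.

α₀ = 1 / (1 + K1/[H⁺] + K1K2/[H⁺]²) = 1 / (1 + 10^+1.97 + 10^+0.81)
   = 1 / (1 + 93.325 + 6.4565) = 1/100.78 = 0.009922
[CO2*] = α₀ × DIC = 0.009922 × 2.44 = 0.0242 mmol/kg

[CO2*] = 0.0242 mmol/kg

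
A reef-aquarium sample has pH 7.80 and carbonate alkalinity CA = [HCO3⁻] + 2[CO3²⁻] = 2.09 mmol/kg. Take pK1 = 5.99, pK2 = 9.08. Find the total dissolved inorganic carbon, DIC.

DIC = 2.02 mmol/kg

CA = [HCO3⁻] + 2[CO3²⁻] = (α₁ + 2α₂)·DIC
At pH 7.80: [H⁺]/K1 = 10^-1.81 = 0.015488, K2/[H⁺] = 10^-1.28 = 0.052481
α₁ = 1/(1 + 0.015488 + 0.052481) = 1/1.0680 = 0.9364; α₂ = α₁·K2/[H⁺] = 0.04914
α₁ + 2α₂ = 1.0346
DIC = CA / (α₁ + 2α₂) = 2.09 / 1.0346 = 2.02 mmol/kg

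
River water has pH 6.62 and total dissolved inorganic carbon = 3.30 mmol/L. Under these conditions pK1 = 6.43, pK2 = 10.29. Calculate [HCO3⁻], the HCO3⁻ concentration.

[HCO3⁻] = 2.01 mmol/L

α₁ = 1 / (1 + [H⁺]/K1 + K2/[H⁺]) = 1 / (1 + 10^-0.19 + 10^-3.67)
   = 1 / (1 + 0.64565 + 0.00021380) = 1/1.6459 = 0.6076
[HCO3⁻] = α₁ × DIC = 0.6076 × 3.30 = 2.01 mmol/L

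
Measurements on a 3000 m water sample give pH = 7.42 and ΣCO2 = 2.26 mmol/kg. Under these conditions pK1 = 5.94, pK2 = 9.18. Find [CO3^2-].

[CO3²⁻] = 0.0374 mmol/kg

α₂ = 1 / (1 + [H⁺]/K2 + [H⁺]²/(K1K2)) = 1 / (1 + 10^+1.76 + 10^+0.28)
   = 1 / (1 + 57.544 + 1.9055) = 1/60.449 = 0.01654
[CO3²⁻] = α₂ × DIC = 0.01654 × 2.26 = 0.0374 mmol/kg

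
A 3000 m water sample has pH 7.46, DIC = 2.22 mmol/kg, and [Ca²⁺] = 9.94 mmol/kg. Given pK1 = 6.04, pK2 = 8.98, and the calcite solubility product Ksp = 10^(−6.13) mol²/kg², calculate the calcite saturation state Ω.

Ω = 0.842

α₂ = 1 / (1 + [H⁺]/K2 + [H⁺]²/(K1K2)) = 1 / (1 + 10^+1.52 + 10^+0.10)
   = 1 / (1 + 33.113 + 1.2589) = 1/35.372 = 0.02827
[CO3²⁻] = α₂ × DIC = 0.02827 × 2.22 = 0.06276 mmol/kg
Ksp = 10^(−6.13) = 7.413×10^-7
Ω = [Ca²⁺][CO3²⁻]/Ksp = (9.94×10^-3)(6.276×10^-5) / 7.413×10^-7 = 0.842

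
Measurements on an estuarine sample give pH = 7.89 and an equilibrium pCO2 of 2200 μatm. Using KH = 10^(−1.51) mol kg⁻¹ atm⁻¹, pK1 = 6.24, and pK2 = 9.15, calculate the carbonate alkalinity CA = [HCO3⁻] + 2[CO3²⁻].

CA = 3.37 mmol/kg

[CO2*] = KH · pCO2 = 10^(−1.51) × 2200×10^-6 = 6.799×10^-5 mol/kg
α₀ = 1/(1 + K1/[H⁺] + K1K2/[H⁺]²) = 1/(1 + 10^+1.65 + 10^+0.39) = 0.02078
DIC = [CO2*]/α₀ = 6.799×10^-5 / 0.02078 = 3.272 mmol/kg
CA = (α₁ + 2α₂)·DIC = (0.9282 + 2×0.05101) × 3.272 = 3.37 mmol/kg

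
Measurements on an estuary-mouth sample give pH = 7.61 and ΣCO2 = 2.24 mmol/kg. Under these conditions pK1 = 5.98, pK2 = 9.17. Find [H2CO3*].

α₀ = 1 / (1 + K1/[H⁺] + K1K2/[H⁺]²) = 1 / (1 + 10^+1.63 + 10^+0.07)
   = 1 / (1 + 42.658 + 1.1749) = 1/44.833 = 0.02231
[CO2*] = α₀ × DIC = 0.02231 × 2.24 = 0.0500 mmol/kg

[CO2*] = 0.0500 mmol/kg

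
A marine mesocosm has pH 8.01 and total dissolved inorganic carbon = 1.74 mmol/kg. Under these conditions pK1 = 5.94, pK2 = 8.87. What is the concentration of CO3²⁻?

[CO3²⁻] = 0.209 mmol/kg

α₂ = 1 / (1 + [H⁺]/K2 + [H⁺]²/(K1K2)) = 1 / (1 + 10^+0.86 + 10^-1.21)
   = 1 / (1 + 7.2444 + 0.061660) = 1/8.3060 = 0.1204
[CO3²⁻] = α₂ × DIC = 0.1204 × 1.74 = 0.209 mmol/kg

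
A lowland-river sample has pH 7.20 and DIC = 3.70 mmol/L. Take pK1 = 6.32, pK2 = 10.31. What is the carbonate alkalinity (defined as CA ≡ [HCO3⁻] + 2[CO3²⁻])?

CA = [HCO3⁻] + 2[CO3²⁻] = (α₁ + 2α₂)·DIC
At pH 7.20: [H⁺]/K1 = 10^-0.88 = 0.13183, K2/[H⁺] = 10^-3.11 = 0.00077625
α₁ = 1/(1 + 0.13183 + 0.00077625) = 1/1.1326 = 0.8829; α₂ = α₁·K2/[H⁺] = 0.0006854
α₁ + 2α₂ = 0.8843
CA = 0.8843 × 3.70 = 3.27 mmol/L

CA = 3.27 mmol/L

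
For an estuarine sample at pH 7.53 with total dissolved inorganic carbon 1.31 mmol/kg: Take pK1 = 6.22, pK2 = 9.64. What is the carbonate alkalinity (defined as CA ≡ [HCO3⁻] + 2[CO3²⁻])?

CA = 1.26 mmol/kg

CA = [HCO3⁻] + 2[CO3²⁻] = (α₁ + 2α₂)·DIC
At pH 7.53: [H⁺]/K1 = 10^-1.31 = 0.048978, K2/[H⁺] = 10^-2.11 = 0.0077625
α₁ = 1/(1 + 0.048978 + 0.0077625) = 1/1.0567 = 0.9463; α₂ = α₁·K2/[H⁺] = 0.007346
α₁ + 2α₂ = 0.9610
CA = 0.9610 × 1.31 = 1.26 mmol/kg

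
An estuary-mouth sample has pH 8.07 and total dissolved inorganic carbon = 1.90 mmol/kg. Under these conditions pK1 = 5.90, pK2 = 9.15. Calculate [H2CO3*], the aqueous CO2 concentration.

α₀ = 1 / (1 + K1/[H⁺] + K1K2/[H⁺]²) = 1 / (1 + 10^+2.17 + 10^+1.09)
   = 1 / (1 + 147.91 + 12.303) = 1/161.21 = 0.006203
[CO2*] = α₀ × DIC = 0.006203 × 1.90 = 0.0118 mmol/kg = 11.8 μmol/kg

[CO2*] = 11.8 μmol/kg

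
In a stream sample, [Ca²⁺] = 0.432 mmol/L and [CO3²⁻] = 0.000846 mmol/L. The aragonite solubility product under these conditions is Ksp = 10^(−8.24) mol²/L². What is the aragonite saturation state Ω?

Ksp = 10^(−8.24) = 5.754×10^-9
Ω = [Ca²⁺][CO3²⁻]/Ksp = (0.432×10^-3)(0.000846×10^-3) / 5.754×10^-9 = 0.0635

Ω = 0.0635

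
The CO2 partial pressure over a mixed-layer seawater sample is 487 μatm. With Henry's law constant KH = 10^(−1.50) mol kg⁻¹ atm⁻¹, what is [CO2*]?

[CO2*] = 15.4 μmol/kg

KH = 10^(−1.50) = 3.162×10^-2 mol kg⁻¹ atm⁻¹
[CO2*] = KH · pCO2 = 3.162×10^-2 × 487×10^-6 atm = 1.54×10^-5 mol/kg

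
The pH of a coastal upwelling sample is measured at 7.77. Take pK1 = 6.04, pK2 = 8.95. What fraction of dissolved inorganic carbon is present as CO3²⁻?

α₂ = 1 / (1 + [H⁺]/K2 + [H⁺]²/(K1K2)) = 1 / (1 + 10^+1.18 + 10^-0.55)
   = 1 / (1 + 15.136 + 0.28184) = 1/16.417 = 0.06091

α₂ = 0.0609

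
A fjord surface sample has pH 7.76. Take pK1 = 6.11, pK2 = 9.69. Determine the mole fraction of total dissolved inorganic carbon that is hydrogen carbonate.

α₁ = 0.967

α₁ = 1 / (1 + [H⁺]/K1 + K2/[H⁺]) = 1 / (1 + 10^-1.65 + 10^-1.93)
   = 1 / (1 + 0.022387 + 0.011749) = 1/1.0341 = 0.9670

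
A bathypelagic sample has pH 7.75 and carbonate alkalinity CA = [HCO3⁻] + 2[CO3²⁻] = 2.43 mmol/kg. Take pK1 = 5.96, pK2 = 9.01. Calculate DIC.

DIC = 2.35 mmol/kg

CA = [HCO3⁻] + 2[CO3²⁻] = (α₁ + 2α₂)·DIC
At pH 7.75: [H⁺]/K1 = 10^-1.79 = 0.016218, K2/[H⁺] = 10^-1.26 = 0.054954
α₁ = 1/(1 + 0.016218 + 0.054954) = 1/1.0712 = 0.9336; α₂ = α₁·K2/[H⁺] = 0.05130
α₁ + 2α₂ = 1.0362
DIC = CA / (α₁ + 2α₂) = 2.43 / 1.0362 = 2.35 mmol/kg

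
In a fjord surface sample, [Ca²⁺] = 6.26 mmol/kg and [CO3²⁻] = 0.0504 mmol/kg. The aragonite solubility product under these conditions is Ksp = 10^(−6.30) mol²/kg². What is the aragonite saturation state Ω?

Ω = 0.630

Ksp = 10^(−6.30) = 5.012×10^-7
Ω = [Ca²⁺][CO3²⁻]/Ksp = (6.26×10^-3)(0.0504×10^-3) / 5.012×10^-7 = 0.630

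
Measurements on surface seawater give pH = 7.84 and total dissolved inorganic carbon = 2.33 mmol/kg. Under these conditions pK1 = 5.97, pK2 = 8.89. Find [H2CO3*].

α₀ = 1 / (1 + K1/[H⁺] + K1K2/[H⁺]²) = 1 / (1 + 10^+1.87 + 10^+0.82)
   = 1 / (1 + 74.131 + 6.6069) = 1/81.738 = 0.01223
[CO2*] = α₀ × DIC = 0.01223 × 2.33 = 0.0285 mmol/kg

[CO2*] = 0.0285 mmol/kg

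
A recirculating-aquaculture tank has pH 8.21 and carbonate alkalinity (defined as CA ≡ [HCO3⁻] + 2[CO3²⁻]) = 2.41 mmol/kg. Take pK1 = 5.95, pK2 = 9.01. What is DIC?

CA = [HCO3⁻] + 2[CO3²⁻] = (α₁ + 2α₂)·DIC
At pH 8.21: [H⁺]/K1 = 10^-2.26 = 0.0054954, K2/[H⁺] = 10^-0.80 = 0.15849
α₁ = 1/(1 + 0.0054954 + 0.15849) = 1/1.1640 = 0.8591; α₂ = α₁·K2/[H⁺] = 0.1362
α₁ + 2α₂ = 1.1314
DIC = CA / (α₁ + 2α₂) = 2.41 / 1.1314 = 2.13 mmol/kg

DIC = 2.13 mmol/kg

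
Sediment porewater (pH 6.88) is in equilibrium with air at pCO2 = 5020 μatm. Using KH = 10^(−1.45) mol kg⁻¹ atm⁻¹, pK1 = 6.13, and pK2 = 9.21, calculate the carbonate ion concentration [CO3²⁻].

[CO3²⁻] = 4.68 μmol/kg

[CO2*] = KH · pCO2 = 10^(−1.45) × 5020×10^-6 = 1.781×10^-4 mol/kg
α₀ = 1/(1 + K1/[H⁺] + K1K2/[H⁺]²) = 1/(1 + 10^+0.75 + 10^-1.58) = 0.1504
DIC = [CO2*]/α₀ = 1.781×10^-4 / 0.1504 = 1.184 mmol/kg
[CO3²⁻] = α₂·DIC; α₂ = 0.003955, so [CO3²⁻] = 0.003955 × 1.184 = 0.00468 mmol/kg = 4.68 μmol/kg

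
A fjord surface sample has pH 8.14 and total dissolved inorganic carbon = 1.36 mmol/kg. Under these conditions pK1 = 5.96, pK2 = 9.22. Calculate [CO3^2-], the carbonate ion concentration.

α₂ = 1 / (1 + [H⁺]/K2 + [H⁺]²/(K1K2)) = 1 / (1 + 10^+1.08 + 10^-1.10)
   = 1 / (1 + 12.023 + 0.079433) = 1/13.102 = 0.07632
[CO3²⁻] = α₂ × DIC = 0.07632 × 1.36 = 0.104 mmol/kg

[CO3²⁻] = 0.104 mmol/kg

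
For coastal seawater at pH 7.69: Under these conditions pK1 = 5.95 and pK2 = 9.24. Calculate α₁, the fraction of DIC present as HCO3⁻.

α₁ = 1 / (1 + [H⁺]/K1 + K2/[H⁺]) = 1 / (1 + 10^-1.74 + 10^-1.55)
   = 1 / (1 + 0.018197 + 0.028184) = 1/1.0464 = 0.9557

α₁ = 0.956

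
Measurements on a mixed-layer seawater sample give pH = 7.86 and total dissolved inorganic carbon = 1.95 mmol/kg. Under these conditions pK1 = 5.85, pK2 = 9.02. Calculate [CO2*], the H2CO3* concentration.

[CO2*] = 17.7 μmol/kg

α₀ = 1 / (1 + K1/[H⁺] + K1K2/[H⁺]²) = 1 / (1 + 10^+2.01 + 10^+0.85)
   = 1 / (1 + 102.33 + 7.0795) = 1/110.41 = 0.009057
[CO2*] = α₀ × DIC = 0.009057 × 1.95 = 0.0177 mmol/kg = 17.7 μmol/kg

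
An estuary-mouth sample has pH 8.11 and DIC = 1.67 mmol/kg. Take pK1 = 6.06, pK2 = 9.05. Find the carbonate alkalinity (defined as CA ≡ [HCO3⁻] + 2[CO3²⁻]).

CA = 1.83 mmol/kg

CA = [HCO3⁻] + 2[CO3²⁻] = (α₁ + 2α₂)·DIC
At pH 8.11: [H⁺]/K1 = 10^-2.05 = 0.0089125, K2/[H⁺] = 10^-0.94 = 0.11482
α₁ = 1/(1 + 0.0089125 + 0.11482) = 1/1.1237 = 0.8899; α₂ = α₁·K2/[H⁺] = 0.1022
α₁ + 2α₂ = 1.0942
CA = 1.0942 × 1.67 = 1.83 mmol/kg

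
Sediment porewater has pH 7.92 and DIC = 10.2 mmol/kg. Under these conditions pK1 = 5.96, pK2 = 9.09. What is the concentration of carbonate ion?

[CO3²⁻] = 0.639 mmol/kg

α₂ = 1 / (1 + [H⁺]/K2 + [H⁺]²/(K1K2)) = 1 / (1 + 10^+1.17 + 10^-0.79)
   = 1 / (1 + 14.791 + 0.16218) = 1/15.953 = 0.06268
[CO3²⁻] = α₂ × DIC = 0.06268 × 10.2 = 0.639 mmol/kg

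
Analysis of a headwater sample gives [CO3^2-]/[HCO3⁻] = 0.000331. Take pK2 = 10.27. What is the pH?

pH = 6.79

From K2 = [H⁺][CO3^2-]/[HCO3⁻]:  pH = pK2 + log₁₀([CO3^2-]/[HCO3⁻])
log₁₀(0.000331) = -3.480
pH = 10.27 + (-3.480) = 6.79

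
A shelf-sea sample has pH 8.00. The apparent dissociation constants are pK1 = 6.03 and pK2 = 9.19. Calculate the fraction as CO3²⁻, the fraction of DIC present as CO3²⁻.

α₂ = 0.0600

α₂ = 1 / (1 + [H⁺]/K2 + [H⁺]²/(K1K2)) = 1 / (1 + 10^+1.19 + 10^-0.78)
   = 1 / (1 + 15.488 + 0.16596) = 1/16.654 = 0.06005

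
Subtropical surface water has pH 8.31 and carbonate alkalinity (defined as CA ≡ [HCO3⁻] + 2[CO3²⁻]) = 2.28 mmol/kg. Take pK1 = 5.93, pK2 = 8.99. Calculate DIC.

DIC = 1.95 mmol/kg

CA = [HCO3⁻] + 2[CO3²⁻] = (α₁ + 2α₂)·DIC
At pH 8.31: [H⁺]/K1 = 10^-2.38 = 0.0041687, K2/[H⁺] = 10^-0.68 = 0.20893
α₁ = 1/(1 + 0.0041687 + 0.20893) = 1/1.2131 = 0.8243; α₂ = α₁·K2/[H⁺] = 0.1722
α₁ + 2α₂ = 1.1688
DIC = CA / (α₁ + 2α₂) = 2.28 / 1.1688 = 1.95 mmol/kg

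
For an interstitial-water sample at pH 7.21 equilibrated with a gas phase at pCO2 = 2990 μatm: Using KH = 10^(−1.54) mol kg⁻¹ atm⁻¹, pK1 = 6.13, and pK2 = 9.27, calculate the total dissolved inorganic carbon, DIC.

[CO2*] = KH · pCO2 = 10^(−1.54) × 2990×10^-6 = 8.623×10^-5 mol/kg
α₀ = 1/(1 + K1/[H⁺] + K1K2/[H⁺]²) = 1/(1 + 10^+1.08 + 10^-0.98) = 0.07618
DIC = [CO2*]/α₀ = 8.623×10^-5 / 0.07618 = 1.13 mmol/kg

DIC = 1.13 mmol/kg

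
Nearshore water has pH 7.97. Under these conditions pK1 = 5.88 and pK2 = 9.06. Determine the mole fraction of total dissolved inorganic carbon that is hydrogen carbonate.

α₁ = 1 / (1 + [H⁺]/K1 + K2/[H⁺]) = 1 / (1 + 10^-2.09 + 10^-1.09)
   = 1 / (1 + 0.0081283 + 0.081283) = 1/1.0894 = 0.9179

α₁ = 0.918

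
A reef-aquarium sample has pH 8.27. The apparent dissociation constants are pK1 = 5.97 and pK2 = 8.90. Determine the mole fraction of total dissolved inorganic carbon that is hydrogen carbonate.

α₁ = 1 / (1 + [H⁺]/K1 + K2/[H⁺]) = 1 / (1 + 10^-2.30 + 10^-0.63)
   = 1 / (1 + 0.0050119 + 0.23442) = 1/1.2394 = 0.8068

α₁ = 0.807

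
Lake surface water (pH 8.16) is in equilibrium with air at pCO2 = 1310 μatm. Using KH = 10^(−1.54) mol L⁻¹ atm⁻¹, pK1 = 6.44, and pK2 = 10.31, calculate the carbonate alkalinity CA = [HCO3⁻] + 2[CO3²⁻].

CA = 2.01 mmol/L

[CO2*] = KH · pCO2 = 10^(−1.54) × 1310×10^-6 = 3.778×10^-5 mol/L
α₀ = 1/(1 + K1/[H⁺] + K1K2/[H⁺]²) = 1/(1 + 10^+1.72 + 10^-0.43) = 0.01857
DIC = [CO2*]/α₀ = 3.778×10^-5 / 0.01857 = 2.035 mmol/L
CA = (α₁ + 2α₂)·DIC = (0.9745 + 2×0.006899) × 2.035 = 2.01 mmol/L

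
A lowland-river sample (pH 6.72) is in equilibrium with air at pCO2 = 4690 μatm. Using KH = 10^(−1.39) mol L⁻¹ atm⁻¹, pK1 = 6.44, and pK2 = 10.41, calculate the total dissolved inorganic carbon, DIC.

[CO2*] = KH · pCO2 = 10^(−1.39) × 4690×10^-6 = 1.911×10^-4 mol/L
α₀ = 1/(1 + K1/[H⁺] + K1K2/[H⁺]²) = 1/(1 + 10^+0.28 + 10^-3.41) = 0.3441
DIC = [CO2*]/α₀ = 1.911×10^-4 / 0.3441 = 0.555 mmol/L

DIC = 0.555 mmol/L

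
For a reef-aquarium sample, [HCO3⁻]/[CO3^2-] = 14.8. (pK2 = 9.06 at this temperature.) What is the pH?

pH = 7.89

From K2 = [H⁺][CO3^2-]/[HCO3⁻]:  pH = pK2 − log₁₀([HCO3⁻]/[CO3^2-])
log₁₀(14.8) = +1.170
pH = 9.06 − (+1.170) = 7.89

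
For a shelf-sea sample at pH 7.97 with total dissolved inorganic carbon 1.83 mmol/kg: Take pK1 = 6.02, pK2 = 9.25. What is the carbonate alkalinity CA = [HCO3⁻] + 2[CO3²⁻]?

CA = 1.90 mmol/kg

CA = [HCO3⁻] + 2[CO3²⁻] = (α₁ + 2α₂)·DIC
At pH 7.97: [H⁺]/K1 = 10^-1.95 = 0.011220, K2/[H⁺] = 10^-1.28 = 0.052481
α₁ = 1/(1 + 0.011220 + 0.052481) = 1/1.0637 = 0.9401; α₂ = α₁·K2/[H⁺] = 0.04934
α₁ + 2α₂ = 1.0388
CA = 1.0388 × 1.83 = 1.90 mmol/kg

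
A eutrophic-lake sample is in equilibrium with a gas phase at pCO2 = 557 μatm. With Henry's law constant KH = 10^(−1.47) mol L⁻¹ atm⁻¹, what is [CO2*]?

KH = 10^(−1.47) = 3.388×10^-2 mol L⁻¹ atm⁻¹
[CO2*] = KH · pCO2 = 3.388×10^-2 × 557×10^-6 atm = 1.89×10^-5 mol/L

[CO2*] = 18.9 μmol/L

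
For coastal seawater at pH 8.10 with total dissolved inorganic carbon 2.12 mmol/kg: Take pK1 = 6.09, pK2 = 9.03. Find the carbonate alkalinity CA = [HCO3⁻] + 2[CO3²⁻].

CA = [HCO3⁻] + 2[CO3²⁻] = (α₁ + 2α₂)·DIC
At pH 8.10: [H⁺]/K1 = 10^-2.01 = 0.0097724, K2/[H⁺] = 10^-0.93 = 0.11749
α₁ = 1/(1 + 0.0097724 + 0.11749) = 1/1.1273 = 0.8871; α₂ = α₁·K2/[H⁺] = 0.1042
α₁ + 2α₂ = 1.0956
CA = 1.0956 × 2.12 = 2.32 mmol/kg

CA = 2.32 mmol/kg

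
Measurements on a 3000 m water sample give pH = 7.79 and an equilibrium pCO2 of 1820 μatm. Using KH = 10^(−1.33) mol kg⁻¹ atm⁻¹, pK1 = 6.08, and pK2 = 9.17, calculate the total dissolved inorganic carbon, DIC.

[CO2*] = KH · pCO2 = 10^(−1.33) × 1820×10^-6 = 8.513×10^-5 mol/kg
α₀ = 1/(1 + K1/[H⁺] + K1K2/[H⁺]²) = 1/(1 + 10^+1.71 + 10^+0.33) = 0.01837
DIC = [CO2*]/α₀ = 8.513×10^-5 / 0.01837 = 4.63 mmol/kg

DIC = 4.63 mmol/kg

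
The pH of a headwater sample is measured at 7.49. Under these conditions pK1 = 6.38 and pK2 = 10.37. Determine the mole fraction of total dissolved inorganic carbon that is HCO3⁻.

α₁ = 1 / (1 + [H⁺]/K1 + K2/[H⁺]) = 1 / (1 + 10^-1.11 + 10^-2.88)
   = 1 / (1 + 0.077625 + 0.0013183) = 1/1.0789 = 0.9268

α₁ = 0.927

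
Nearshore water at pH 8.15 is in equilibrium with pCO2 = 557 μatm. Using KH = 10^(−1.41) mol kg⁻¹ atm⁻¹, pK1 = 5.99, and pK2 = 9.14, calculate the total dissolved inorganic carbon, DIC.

[CO2*] = KH · pCO2 = 10^(−1.41) × 557×10^-6 = 2.167×10^-5 mol/kg
α₀ = 1/(1 + K1/[H⁺] + K1K2/[H⁺]²) = 1/(1 + 10^+2.16 + 10^+1.17) = 0.006237
DIC = [CO2*]/α₀ = 2.167×10^-5 / 0.006237 = 3.47 mmol/kg

DIC = 3.47 mmol/kg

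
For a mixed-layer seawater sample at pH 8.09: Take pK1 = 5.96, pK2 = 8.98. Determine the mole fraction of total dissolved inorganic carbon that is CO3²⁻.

α₂ = 1 / (1 + [H⁺]/K2 + [H⁺]²/(K1K2)) = 1 / (1 + 10^+0.89 + 10^-1.24)
   = 1 / (1 + 7.7625 + 0.057544) = 1/8.8200 = 0.1134

α₂ = 0.113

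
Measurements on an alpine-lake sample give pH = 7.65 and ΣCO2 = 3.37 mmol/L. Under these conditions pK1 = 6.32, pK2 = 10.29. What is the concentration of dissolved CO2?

α₀ = 1 / (1 + K1/[H⁺] + K1K2/[H⁺]²) = 1 / (1 + 10^+1.33 + 10^-1.31)
   = 1 / (1 + 21.380 + 0.048978) = 1/22.429 = 0.04459
[CO2*] = α₀ × DIC = 0.04459 × 3.37 = 0.150 mmol/L

[CO2*] = 0.150 mmol/L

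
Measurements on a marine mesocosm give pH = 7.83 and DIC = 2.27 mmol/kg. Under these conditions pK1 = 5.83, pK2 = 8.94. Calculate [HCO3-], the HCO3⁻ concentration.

α₁ = 1 / (1 + [H⁺]/K1 + K2/[H⁺]) = 1 / (1 + 10^-2.00 + 10^-1.11)
   = 1 / (1 + 0.010000 + 0.077625) = 1/1.0876 = 0.9194
[HCO3⁻] = α₁ × DIC = 0.9194 × 2.27 = 2.09 mmol/kg

[HCO3⁻] = 2.09 mmol/kg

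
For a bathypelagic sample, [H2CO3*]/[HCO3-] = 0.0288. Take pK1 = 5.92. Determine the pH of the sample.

pH = 7.46

From K1 = [H⁺][HCO3-]/[H2CO3*]:  pH = pK1 − log₁₀([H2CO3*]/[HCO3-])
log₁₀(0.0288) = -1.541
pH = 5.92 − (-1.541) = 7.46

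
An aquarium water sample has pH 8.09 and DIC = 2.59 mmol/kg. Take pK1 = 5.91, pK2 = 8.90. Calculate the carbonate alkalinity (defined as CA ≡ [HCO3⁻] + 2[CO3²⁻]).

CA = [HCO3⁻] + 2[CO3²⁻] = (α₁ + 2α₂)·DIC
At pH 8.09: [H⁺]/K1 = 10^-2.18 = 0.0066069, K2/[H⁺] = 10^-0.81 = 0.15488
α₁ = 1/(1 + 0.0066069 + 0.15488) = 1/1.1615 = 0.8610; α₂ = α₁·K2/[H⁺] = 0.1333
α₁ + 2α₂ = 1.1277
CA = 1.1277 × 2.59 = 2.92 mmol/kg

CA = 2.92 mmol/kg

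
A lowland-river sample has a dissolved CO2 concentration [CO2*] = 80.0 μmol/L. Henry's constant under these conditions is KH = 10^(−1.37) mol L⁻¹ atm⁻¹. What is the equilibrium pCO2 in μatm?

KH = 10^(−1.37) = 4.266×10^-2 mol L⁻¹ atm⁻¹
pCO2 = [CO2*]/KH = 80.0×10^-6 / 4.266×10^-2 = 1.88×10^-3 atm = 1880 μatm

pCO2 = 1880 μatm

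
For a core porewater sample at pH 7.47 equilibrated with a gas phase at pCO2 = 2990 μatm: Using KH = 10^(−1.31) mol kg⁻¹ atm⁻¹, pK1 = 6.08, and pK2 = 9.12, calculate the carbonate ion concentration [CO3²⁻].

[CO2*] = KH · pCO2 = 10^(−1.31) × 2990×10^-6 = 1.464×10^-4 mol/kg
α₀ = 1/(1 + K1/[H⁺] + K1K2/[H⁺]²) = 1/(1 + 10^+1.39 + 10^-0.26) = 0.03832
DIC = [CO2*]/α₀ = 1.464×10^-4 / 0.03832 = 3.822 mmol/kg
[CO3²⁻] = α₂·DIC; α₂ = 0.02106, so [CO3²⁻] = 0.02106 × 3.822 = 0.0805 mmol/kg

[CO3²⁻] = 0.0805 mmol/kg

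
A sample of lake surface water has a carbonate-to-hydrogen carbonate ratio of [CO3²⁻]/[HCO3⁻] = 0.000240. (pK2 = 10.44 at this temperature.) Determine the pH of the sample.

From K2 = [H⁺][CO3²⁻]/[HCO3⁻]:  pH = pK2 + log₁₀([CO3²⁻]/[HCO3⁻])
log₁₀(0.000240) = -3.620
pH = 10.44 + (-3.620) = 6.82

pH = 6.82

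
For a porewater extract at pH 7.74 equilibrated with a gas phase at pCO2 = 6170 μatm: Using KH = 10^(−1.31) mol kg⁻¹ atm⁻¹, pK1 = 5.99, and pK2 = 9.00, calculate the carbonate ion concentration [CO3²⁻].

[CO3²⁻] = 0.934 mmol/kg

[CO2*] = KH · pCO2 = 10^(−1.31) × 6170×10^-6 = 3.022×10^-4 mol/kg
α₀ = 1/(1 + K1/[H⁺] + K1K2/[H⁺]²) = 1/(1 + 10^+1.75 + 10^+0.49) = 0.01658
DIC = [CO2*]/α₀ = 3.022×10^-4 / 0.01658 = 18.23 mmol/kg
[CO3²⁻] = α₂·DIC; α₂ = 0.05123, so [CO3²⁻] = 0.05123 × 18.23 = 0.934 mmol/kg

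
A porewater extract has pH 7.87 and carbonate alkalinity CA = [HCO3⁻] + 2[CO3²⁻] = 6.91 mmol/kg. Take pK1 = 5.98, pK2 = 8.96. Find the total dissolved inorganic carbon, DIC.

CA = [HCO3⁻] + 2[CO3²⁻] = (α₁ + 2α₂)·DIC
At pH 7.87: [H⁺]/K1 = 10^-1.89 = 0.012882, K2/[H⁺] = 10^-1.09 = 0.081283
α₁ = 1/(1 + 0.012882 + 0.081283) = 1/1.0942 = 0.9139; α₂ = α₁·K2/[H⁺] = 0.07429
α₁ + 2α₂ = 1.0625
DIC = CA / (α₁ + 2α₂) = 6.91 / 1.0625 = 6.50 mmol/kg

DIC = 6.50 mmol/kg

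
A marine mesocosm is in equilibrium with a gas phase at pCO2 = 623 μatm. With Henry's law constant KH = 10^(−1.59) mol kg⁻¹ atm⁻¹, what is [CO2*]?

[CO2*] = 16.0 μmol/kg

KH = 10^(−1.59) = 2.570×10^-2 mol kg⁻¹ atm⁻¹
[CO2*] = KH · pCO2 = 2.570×10^-2 × 623×10^-6 atm = 1.60×10^-5 mol/kg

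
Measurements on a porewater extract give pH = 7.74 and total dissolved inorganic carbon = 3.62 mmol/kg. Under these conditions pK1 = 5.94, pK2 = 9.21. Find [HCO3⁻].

α₁ = 1 / (1 + [H⁺]/K1 + K2/[H⁺]) = 1 / (1 + 10^-1.80 + 10^-1.47)
   = 1 / (1 + 0.015849 + 0.033884) = 1/1.0497 = 0.9526
[HCO3⁻] = α₁ × DIC = 0.9526 × 3.62 = 3.45 mmol/kg

[HCO3⁻] = 3.45 mmol/kg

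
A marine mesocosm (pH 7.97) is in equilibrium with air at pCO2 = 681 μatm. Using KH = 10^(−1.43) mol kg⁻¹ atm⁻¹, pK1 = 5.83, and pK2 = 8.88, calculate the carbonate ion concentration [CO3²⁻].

[CO2*] = KH · pCO2 = 10^(−1.43) × 681×10^-6 = 2.530×10^-5 mol/kg
α₀ = 1/(1 + K1/[H⁺] + K1K2/[H⁺]²) = 1/(1 + 10^+2.14 + 10^+1.23) = 0.006409
DIC = [CO2*]/α₀ = 2.530×10^-5 / 0.006409 = 3.948 mmol/kg
[CO3²⁻] = α₂·DIC; α₂ = 0.1088, so [CO3²⁻] = 0.1088 × 3.948 = 0.430 mmol/kg

[CO3²⁻] = 0.430 mmol/kg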